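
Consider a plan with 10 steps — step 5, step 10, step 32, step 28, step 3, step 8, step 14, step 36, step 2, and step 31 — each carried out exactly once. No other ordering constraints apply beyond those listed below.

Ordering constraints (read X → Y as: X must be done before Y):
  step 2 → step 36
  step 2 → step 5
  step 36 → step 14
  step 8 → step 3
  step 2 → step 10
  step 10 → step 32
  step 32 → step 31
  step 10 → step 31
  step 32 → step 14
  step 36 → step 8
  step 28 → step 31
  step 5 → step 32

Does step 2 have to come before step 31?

Chaining the stated constraints: step 2 → step 10 → step 31.
Hence step 2 necessarily comes before step 31.

Yes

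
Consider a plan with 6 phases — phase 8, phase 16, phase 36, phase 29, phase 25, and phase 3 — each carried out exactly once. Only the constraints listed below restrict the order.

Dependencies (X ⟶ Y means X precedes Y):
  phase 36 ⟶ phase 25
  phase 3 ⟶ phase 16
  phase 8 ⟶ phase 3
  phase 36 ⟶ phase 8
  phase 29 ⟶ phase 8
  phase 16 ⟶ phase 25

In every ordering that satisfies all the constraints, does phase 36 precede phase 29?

Nothing in the constraints links phase 36 and phase 29; they are unordered relative to each other.
A valid ordering placing phase 29 before phase 36 exists, so the answer is no.

No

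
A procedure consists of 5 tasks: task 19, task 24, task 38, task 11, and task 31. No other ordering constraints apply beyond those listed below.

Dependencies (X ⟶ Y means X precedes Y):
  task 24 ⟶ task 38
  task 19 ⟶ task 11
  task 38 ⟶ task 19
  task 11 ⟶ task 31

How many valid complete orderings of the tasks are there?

1

Task 24 is the only task with nothing required before it, so every ordering starts there.
Every task is then forced in turn, so only 1 complete ordering is consistent with the constraints.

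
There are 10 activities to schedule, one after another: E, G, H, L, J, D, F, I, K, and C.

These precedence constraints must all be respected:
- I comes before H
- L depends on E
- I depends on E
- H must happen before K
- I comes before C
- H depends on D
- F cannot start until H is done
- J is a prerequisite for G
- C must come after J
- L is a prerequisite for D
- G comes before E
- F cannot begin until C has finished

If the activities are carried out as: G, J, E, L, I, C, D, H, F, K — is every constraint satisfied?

No

In the proposed order, G appears before J.
But one of the constraints requires J before G, so this ordering violates it.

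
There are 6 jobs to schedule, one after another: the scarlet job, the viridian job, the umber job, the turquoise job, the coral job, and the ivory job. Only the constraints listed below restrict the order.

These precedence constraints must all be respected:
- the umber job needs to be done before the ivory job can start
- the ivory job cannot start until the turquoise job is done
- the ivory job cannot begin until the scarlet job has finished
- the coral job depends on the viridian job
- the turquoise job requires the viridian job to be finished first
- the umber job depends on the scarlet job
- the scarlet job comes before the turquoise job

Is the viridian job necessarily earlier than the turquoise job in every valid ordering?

Yes

Tracing the constraints gives a chain: the viridian job → the turquoise job.
So the viridian job must precede the turquoise job in any valid ordering.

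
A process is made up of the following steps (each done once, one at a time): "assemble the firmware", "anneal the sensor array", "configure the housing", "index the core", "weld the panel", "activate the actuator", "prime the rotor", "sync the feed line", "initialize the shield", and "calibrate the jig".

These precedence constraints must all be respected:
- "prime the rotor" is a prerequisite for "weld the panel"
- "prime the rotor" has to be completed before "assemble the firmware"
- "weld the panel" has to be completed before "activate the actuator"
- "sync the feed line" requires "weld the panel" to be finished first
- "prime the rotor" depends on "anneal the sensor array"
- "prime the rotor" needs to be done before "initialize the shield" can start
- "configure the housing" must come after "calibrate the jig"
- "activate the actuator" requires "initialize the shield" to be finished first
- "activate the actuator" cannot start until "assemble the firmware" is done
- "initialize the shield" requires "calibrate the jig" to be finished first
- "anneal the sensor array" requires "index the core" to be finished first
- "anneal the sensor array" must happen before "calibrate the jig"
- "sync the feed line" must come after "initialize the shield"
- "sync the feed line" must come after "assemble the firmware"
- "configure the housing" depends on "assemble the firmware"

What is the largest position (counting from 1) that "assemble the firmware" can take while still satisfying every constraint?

7

Following every chain forward from "assemble the firmware", the steps that must come later are "configure the housing", "activate the actuator", "sync the feed line" — 3 of them.
With 3 mandatory successors out of 10 steps total, the latest slot for "assemble the firmware" is 10−3 = 7, and it's reachable by doing all non-successors before "assemble the firmware".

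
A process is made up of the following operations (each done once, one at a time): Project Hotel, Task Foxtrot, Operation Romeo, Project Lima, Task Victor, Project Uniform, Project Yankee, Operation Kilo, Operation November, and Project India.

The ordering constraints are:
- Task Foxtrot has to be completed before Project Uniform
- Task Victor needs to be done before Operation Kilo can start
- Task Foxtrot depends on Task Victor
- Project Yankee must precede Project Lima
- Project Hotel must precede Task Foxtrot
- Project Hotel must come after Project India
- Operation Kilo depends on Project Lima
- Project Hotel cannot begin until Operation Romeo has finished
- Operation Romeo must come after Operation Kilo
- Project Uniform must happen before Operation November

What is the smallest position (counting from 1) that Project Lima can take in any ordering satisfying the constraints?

2

Working backwards through the constraints from Project Lima, its only required predecessor is Project Yankee.
With 1 mandatory predecessor, the earliest Project Lima can sit is position 1+1 = 2, and placing just that one first achieves it.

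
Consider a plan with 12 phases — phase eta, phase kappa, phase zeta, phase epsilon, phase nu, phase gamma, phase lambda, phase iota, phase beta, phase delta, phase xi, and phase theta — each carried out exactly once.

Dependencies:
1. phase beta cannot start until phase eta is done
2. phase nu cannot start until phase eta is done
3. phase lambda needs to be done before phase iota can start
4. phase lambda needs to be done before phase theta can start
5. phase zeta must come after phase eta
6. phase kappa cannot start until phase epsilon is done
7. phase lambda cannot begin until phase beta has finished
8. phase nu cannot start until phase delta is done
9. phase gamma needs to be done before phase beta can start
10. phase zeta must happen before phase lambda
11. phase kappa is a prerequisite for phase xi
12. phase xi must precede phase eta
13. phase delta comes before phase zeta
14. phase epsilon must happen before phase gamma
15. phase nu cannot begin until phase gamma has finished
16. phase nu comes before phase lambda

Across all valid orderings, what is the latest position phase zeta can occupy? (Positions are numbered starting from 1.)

Following every chain forward from phase zeta, the phases that must come later are phase lambda, phase iota, phase theta — 3 of them.
With 3 mandatory successors out of 12 phases total, the latest slot for phase zeta is 12−3 = 9, and it's reachable by doing all non-successors before phase zeta.

9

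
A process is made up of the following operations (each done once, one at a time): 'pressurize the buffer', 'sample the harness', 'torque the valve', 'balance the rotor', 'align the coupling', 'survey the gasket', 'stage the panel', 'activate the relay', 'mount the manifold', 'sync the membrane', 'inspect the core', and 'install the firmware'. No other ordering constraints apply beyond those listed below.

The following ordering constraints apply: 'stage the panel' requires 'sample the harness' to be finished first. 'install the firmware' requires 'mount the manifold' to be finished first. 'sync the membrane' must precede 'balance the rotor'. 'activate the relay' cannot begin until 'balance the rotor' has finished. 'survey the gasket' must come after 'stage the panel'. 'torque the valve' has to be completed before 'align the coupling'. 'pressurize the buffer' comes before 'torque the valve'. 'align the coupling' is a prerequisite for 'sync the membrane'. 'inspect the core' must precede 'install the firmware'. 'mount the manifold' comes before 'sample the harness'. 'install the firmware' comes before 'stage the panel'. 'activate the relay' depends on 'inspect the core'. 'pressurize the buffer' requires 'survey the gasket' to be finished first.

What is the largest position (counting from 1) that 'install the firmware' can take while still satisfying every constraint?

4

Every operation that must follow 'install the firmware' has to come after it. Tracing all chains starting from 'install the firmware', those operations are: 'pressurize the buffer', 'torque the valve', 'balance the rotor', 'align the coupling', 'survey the gasket', 'stage the panel', 'activate the relay', 'sync the membrane' — 8 in total.
So at least 8 operations follow 'install the firmware', putting 'install the firmware' no later than position 4. That position is achievable by scheduling everything else first.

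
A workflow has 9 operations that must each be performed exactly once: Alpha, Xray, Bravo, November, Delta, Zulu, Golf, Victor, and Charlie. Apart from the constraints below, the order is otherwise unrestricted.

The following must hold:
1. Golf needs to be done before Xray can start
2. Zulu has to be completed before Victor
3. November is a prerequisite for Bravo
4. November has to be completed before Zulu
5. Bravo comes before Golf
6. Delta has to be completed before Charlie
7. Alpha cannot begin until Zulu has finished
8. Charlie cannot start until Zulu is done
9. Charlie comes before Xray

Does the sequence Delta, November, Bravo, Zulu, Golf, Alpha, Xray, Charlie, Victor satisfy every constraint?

No

The sequence places Xray ahead of Charlie.
That contradicts the constraint that Charlie must precede Xray.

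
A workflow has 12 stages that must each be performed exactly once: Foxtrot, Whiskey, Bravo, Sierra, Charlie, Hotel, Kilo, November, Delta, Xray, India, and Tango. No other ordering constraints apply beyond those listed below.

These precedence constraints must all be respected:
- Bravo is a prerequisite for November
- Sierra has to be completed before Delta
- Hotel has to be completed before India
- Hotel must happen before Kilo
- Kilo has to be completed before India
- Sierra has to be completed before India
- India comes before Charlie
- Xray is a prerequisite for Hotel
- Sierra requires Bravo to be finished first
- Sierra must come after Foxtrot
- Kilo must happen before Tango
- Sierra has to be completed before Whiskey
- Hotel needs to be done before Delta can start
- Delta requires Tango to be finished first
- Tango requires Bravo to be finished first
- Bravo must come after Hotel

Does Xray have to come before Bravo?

Following the dependencies: Xray → Hotel → Bravo.
So Xray must precede Bravo in any valid ordering.

Yes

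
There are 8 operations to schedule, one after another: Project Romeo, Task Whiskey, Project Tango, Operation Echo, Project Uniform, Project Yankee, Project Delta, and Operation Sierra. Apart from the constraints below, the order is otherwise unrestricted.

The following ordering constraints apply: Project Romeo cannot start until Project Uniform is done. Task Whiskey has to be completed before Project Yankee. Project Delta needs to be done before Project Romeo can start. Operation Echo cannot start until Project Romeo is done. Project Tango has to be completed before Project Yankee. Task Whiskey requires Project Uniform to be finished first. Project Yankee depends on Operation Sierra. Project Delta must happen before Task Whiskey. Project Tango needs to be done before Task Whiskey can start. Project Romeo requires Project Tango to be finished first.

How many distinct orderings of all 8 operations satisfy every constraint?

228

The operations with no prerequisites are Project Tango, Project Uniform, Project Delta, Operation Sierra; any of them can be placed first.
Systematically extending each partial ordering one operation at a time and counting, there are 228 complete orderings.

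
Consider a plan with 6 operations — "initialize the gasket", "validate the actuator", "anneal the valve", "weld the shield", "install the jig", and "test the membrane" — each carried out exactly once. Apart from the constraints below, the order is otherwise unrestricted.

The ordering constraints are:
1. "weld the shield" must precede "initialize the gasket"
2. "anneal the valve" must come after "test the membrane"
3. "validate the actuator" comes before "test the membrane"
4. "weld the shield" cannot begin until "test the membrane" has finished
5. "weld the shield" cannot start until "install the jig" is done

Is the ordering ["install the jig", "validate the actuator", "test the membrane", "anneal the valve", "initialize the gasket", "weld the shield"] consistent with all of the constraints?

In the proposed order, "initialize the gasket" appears before "weld the shield".
Since "weld the shield" is required before "initialize the gasket", the ordering is invalid.

No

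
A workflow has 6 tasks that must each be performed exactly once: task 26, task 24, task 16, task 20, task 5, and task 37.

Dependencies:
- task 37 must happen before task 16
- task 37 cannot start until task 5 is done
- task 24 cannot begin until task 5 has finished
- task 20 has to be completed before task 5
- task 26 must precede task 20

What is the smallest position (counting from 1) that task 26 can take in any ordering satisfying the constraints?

Nothing is required before task 26; it can be the very first task.

1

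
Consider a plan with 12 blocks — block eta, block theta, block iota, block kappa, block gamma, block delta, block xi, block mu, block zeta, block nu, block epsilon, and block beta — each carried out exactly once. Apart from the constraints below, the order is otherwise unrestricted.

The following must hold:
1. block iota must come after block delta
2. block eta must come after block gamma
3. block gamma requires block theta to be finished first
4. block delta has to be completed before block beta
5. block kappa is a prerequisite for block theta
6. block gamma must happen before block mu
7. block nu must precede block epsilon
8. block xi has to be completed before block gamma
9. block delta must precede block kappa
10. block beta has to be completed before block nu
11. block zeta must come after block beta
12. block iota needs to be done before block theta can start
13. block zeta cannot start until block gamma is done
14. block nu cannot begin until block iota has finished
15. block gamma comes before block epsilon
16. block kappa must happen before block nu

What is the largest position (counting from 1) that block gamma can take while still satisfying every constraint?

Every block that must follow block gamma has to come after it. Tracing all chains starting from block gamma, those blocks are: block eta, block mu, block zeta, block epsilon — 4 in total.
With 4 mandatory successors out of 12 blocks total, the latest slot for block gamma is 12−4 = 8, and it's reachable by doing all non-successors before block gamma.

8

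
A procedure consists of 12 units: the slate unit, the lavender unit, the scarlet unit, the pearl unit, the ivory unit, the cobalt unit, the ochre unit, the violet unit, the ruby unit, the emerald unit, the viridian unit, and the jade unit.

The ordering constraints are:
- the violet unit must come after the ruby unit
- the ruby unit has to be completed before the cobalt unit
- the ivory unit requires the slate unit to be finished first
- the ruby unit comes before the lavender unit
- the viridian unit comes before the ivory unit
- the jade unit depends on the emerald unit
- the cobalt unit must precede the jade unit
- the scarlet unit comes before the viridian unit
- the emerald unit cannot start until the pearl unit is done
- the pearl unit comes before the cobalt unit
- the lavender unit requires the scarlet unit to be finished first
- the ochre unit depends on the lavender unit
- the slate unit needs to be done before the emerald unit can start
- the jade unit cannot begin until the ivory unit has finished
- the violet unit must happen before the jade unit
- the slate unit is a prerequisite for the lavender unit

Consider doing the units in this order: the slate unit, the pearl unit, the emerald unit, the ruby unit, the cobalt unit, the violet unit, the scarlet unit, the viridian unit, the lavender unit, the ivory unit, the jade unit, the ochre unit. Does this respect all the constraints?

Yes

Going through the constraints one by one, each required predecessor appears earlier in the sequence than its dependent — e.g. the slate unit (position 1) is before the ivory unit (position 10), as required.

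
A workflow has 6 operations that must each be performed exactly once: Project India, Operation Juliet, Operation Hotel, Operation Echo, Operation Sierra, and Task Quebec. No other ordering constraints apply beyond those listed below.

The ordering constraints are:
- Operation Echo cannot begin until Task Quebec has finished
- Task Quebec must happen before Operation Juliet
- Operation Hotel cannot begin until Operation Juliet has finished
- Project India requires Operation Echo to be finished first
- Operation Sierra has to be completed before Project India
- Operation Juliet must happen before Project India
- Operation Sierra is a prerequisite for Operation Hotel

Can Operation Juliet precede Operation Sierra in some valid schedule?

Nothing in the constraints forces Operation Sierra before Operation Juliet — there is no chain from Operation Sierra to Operation Juliet.
That means at least one valid schedule has Operation Juliet before Operation Sierra.

Yes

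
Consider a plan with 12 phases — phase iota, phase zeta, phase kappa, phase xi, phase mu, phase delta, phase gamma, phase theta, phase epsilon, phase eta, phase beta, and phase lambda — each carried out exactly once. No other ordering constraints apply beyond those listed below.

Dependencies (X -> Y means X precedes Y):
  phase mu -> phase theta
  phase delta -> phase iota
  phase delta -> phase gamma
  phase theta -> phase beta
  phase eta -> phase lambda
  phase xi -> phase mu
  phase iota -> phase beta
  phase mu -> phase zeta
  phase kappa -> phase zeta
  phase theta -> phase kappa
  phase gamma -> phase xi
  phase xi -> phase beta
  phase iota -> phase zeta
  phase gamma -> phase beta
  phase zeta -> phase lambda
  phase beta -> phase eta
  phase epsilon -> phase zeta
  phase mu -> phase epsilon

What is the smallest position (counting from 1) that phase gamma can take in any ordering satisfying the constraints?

Working backwards through the constraints from phase gamma, its only required predecessor is phase delta.
With 1 mandatory predecessor, the earliest phase gamma can sit is position 1+1 = 2, and placing just that one first achieves it.

2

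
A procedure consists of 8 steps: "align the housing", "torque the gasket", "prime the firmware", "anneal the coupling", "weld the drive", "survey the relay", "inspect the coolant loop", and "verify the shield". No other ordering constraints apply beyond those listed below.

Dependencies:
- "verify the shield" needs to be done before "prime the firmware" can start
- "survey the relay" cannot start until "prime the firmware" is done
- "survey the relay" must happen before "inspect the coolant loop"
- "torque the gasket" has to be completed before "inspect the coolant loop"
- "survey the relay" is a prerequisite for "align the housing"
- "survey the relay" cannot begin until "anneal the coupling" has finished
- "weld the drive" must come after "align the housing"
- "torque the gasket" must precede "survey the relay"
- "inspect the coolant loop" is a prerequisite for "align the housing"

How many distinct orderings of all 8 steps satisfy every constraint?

12

3 steps have no prerequisites ("torque the gasket", "anneal the coupling", "verify the shield"), so any of them could come first.
Counting all ways to extend the partial order to a total order gives 12.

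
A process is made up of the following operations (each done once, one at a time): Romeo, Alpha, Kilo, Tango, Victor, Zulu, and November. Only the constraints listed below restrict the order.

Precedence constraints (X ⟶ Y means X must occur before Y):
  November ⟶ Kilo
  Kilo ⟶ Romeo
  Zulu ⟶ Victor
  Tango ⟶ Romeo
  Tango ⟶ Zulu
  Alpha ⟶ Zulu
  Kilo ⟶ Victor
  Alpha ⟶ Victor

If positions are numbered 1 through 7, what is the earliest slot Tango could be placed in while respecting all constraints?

Tango has no prerequisites at all, so it can go in position 1.

1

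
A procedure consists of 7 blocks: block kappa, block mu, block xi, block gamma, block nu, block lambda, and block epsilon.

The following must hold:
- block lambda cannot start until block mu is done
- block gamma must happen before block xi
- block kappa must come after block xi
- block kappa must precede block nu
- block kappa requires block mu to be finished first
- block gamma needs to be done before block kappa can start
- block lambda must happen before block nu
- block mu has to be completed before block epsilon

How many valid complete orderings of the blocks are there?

The blocks with no prerequisites are block mu, block gamma; any of them can be placed first.
Enumerating by repeatedly choosing an available block (one whose prerequisites are all placed) gives 47 distinct complete orderings.

47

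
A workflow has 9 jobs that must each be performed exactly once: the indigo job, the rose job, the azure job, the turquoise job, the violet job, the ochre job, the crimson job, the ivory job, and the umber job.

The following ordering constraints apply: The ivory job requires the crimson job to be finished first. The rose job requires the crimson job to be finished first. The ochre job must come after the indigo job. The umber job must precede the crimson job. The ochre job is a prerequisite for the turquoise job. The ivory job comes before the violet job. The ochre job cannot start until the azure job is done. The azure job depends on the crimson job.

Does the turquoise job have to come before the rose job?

No chain of constraints connects the turquoise job to the rose job in either direction.
So the turquoise job can come before the rose job or after — it is not forced.

No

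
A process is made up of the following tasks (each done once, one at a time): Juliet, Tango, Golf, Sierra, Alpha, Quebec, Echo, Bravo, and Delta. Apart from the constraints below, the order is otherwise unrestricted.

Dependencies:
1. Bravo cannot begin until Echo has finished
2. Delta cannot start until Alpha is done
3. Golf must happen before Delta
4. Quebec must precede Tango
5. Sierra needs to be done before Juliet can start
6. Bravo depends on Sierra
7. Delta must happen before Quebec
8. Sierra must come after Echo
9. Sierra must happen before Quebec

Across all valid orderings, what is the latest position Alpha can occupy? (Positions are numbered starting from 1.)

Following every chain forward from Alpha, the tasks that must come later are Tango, Quebec, Delta — 3 of them.
With 3 mandatory successors out of 9 tasks total, the latest slot for Alpha is 9−3 = 6, and it's reachable by doing all non-successors before Alpha.

6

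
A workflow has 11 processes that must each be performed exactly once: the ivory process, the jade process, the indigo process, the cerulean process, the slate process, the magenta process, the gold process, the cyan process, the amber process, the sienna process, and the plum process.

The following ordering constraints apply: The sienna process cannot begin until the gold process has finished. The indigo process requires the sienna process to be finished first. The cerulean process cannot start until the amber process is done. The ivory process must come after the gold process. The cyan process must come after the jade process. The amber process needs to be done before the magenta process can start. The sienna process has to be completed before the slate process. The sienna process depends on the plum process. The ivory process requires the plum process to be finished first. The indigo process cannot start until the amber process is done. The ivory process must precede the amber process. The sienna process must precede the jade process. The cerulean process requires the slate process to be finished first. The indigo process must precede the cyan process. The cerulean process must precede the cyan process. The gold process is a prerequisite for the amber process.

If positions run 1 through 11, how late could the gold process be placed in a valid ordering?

Every process that must follow the gold process has to come after it. Tracing all chains starting from the gold process, those processes are: the ivory process, the jade process, the indigo process, the cerulean process, the slate process, the magenta process, the cyan process, the amber process, the sienna process — 9 in total.
So at least 9 processes follow the gold process, putting the gold process no later than position 2. That position is achievable by scheduling everything else first.

2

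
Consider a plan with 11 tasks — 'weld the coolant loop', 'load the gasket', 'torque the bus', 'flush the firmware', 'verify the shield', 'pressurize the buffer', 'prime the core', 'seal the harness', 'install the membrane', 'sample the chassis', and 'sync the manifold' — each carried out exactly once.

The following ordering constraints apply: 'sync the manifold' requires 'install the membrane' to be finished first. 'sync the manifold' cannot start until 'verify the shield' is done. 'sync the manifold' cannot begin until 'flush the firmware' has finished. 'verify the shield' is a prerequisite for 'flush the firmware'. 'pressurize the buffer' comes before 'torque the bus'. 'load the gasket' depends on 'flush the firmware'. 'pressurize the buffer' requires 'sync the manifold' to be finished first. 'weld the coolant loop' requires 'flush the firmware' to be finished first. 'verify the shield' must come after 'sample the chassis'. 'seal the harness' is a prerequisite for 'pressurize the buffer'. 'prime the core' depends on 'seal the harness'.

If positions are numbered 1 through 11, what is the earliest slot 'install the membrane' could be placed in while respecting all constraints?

'install the membrane' has no prerequisites at all, so it can go in position 1.

1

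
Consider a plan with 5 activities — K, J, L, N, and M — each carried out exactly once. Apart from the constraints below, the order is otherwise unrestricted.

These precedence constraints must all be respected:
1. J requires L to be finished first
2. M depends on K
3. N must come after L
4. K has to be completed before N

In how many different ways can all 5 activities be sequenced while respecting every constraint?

16

2 activities have no prerequisites (K, L), so any of them could come first.
Systematically extending each partial ordering one activity at a time and counting, there are 16 complete orderings.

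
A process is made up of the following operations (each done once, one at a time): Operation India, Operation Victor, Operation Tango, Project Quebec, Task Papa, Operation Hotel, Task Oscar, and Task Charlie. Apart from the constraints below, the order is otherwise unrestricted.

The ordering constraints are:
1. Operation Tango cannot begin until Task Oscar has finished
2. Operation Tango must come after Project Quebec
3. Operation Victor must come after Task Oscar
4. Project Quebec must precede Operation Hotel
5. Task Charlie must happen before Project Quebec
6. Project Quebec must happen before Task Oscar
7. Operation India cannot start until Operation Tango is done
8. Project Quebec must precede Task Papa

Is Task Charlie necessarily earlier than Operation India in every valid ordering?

Yes

Following the dependencies: Task Charlie → Project Quebec → Operation Tango → Operation India.
So Task Charlie must precede Operation India in any valid ordering.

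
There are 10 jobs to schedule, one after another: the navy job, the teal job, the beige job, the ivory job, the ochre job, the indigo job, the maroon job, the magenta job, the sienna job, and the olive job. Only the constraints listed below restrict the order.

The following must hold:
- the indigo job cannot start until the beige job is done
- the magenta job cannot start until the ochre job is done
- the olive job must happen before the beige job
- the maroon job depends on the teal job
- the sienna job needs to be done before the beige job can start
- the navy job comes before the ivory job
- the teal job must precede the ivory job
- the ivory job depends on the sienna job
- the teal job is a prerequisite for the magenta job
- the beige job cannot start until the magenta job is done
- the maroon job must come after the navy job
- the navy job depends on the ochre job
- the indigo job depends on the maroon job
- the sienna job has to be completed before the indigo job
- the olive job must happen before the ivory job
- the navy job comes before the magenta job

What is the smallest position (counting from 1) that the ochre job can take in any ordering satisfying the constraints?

The ochre job has no prerequisites at all, so it can go in position 1.

1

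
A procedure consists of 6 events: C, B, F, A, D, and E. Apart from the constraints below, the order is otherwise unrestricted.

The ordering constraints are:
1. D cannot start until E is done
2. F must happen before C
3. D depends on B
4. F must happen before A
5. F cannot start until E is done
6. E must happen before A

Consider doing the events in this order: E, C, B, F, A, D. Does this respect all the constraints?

No

In the proposed order, C appears before F.
But one of the constraints requires F before C, so this ordering violates it.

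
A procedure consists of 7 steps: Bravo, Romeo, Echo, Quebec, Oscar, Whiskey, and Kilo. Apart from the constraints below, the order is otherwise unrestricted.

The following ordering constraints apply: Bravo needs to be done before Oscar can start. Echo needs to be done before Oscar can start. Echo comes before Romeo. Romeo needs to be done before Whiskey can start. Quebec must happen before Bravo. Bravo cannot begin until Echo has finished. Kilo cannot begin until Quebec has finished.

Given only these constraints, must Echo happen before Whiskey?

Following the dependencies: Echo → Romeo → Whiskey.
So Echo must precede Whiskey in any valid ordering.

Yes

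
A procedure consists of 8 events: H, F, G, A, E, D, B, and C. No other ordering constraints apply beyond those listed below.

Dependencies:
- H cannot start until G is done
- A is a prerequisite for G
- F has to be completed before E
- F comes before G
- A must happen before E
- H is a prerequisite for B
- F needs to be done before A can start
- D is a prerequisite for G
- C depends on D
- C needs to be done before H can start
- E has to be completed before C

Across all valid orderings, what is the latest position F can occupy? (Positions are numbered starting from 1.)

2

Following every chain forward from F, the events that must come later are H, G, A, E, B, C — 6 of them.
So at least 6 events follow F, putting F no later than position 2. That position is achievable by scheduling everything else first.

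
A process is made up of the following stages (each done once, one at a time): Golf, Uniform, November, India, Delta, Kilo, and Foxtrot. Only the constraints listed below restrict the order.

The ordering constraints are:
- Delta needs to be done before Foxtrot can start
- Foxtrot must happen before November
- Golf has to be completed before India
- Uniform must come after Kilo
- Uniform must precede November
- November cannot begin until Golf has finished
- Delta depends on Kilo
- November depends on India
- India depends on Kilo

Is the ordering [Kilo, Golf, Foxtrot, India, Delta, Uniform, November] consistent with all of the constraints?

No

Here Delta comes after Foxtrot.
That contradicts the constraint that Delta must precede Foxtrot.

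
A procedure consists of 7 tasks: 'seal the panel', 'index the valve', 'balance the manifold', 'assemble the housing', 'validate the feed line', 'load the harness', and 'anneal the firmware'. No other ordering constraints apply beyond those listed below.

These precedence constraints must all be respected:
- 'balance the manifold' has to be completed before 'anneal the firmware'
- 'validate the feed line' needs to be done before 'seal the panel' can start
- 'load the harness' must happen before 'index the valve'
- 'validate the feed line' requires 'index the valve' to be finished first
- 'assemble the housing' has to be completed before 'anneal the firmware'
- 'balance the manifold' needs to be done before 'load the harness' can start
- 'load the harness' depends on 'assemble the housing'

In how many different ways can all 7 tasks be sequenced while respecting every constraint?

The tasks with no prerequisites are 'balance the manifold', 'assemble the housing'; any of them can be placed first.
Systematically extending each partial ordering one task at a time and counting, there are 10 complete orderings.

10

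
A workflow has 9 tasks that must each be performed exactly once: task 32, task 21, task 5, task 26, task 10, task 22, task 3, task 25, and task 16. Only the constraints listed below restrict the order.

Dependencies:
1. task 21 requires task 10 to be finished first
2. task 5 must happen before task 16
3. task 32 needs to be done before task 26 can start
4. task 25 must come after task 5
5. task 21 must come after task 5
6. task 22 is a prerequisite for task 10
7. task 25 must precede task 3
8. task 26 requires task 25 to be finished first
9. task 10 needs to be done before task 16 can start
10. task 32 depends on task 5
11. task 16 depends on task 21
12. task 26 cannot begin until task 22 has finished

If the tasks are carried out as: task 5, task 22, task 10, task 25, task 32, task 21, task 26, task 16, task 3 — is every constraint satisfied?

Yes

Going through the constraints one by one, each required predecessor appears earlier in the sequence than its dependent — e.g. task 5 (position 1) is before task 16 (position 8), as required.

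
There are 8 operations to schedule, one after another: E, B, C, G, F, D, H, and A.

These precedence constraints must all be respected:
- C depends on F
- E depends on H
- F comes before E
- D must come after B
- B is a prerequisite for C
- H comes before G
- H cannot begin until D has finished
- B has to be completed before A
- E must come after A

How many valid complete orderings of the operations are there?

176

The operations with no prerequisites are B, F; any of them can be placed first.
Counting all ways to extend the partial order to a total order gives 176.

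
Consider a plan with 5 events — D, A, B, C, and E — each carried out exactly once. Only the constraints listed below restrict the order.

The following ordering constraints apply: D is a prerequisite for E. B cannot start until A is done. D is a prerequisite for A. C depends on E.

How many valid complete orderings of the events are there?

Only D has no prerequisites, so it must go first.
Systematically extending each partial ordering one event at a time and counting, there are 6 complete orderings.

6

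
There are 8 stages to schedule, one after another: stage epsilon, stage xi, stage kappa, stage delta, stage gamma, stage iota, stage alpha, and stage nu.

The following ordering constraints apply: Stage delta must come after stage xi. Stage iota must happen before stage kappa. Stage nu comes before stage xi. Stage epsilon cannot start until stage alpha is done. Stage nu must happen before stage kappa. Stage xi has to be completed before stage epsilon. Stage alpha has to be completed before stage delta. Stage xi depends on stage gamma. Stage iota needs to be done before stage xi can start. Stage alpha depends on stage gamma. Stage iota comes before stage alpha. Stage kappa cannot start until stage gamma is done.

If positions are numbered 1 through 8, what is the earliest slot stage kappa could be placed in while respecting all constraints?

The stages that are forced before stage kappa, directly or transitively, are stage gamma, stage iota, stage nu. That's 3 stages.
So at minimum 3 stages come before stage kappa, putting stage kappa no earlier than position 4. That position is achievable by scheduling exactly those predecessors first.

4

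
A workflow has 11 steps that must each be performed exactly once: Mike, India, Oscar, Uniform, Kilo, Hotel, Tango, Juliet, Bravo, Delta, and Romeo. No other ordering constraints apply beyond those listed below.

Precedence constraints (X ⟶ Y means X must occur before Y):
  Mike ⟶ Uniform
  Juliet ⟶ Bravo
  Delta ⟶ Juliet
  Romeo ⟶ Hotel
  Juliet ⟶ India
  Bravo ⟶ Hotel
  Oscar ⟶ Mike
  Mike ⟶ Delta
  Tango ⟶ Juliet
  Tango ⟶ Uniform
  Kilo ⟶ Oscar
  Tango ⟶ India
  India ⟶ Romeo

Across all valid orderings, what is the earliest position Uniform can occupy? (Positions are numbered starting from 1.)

The steps that are forced before Uniform, directly or transitively, are Mike, Oscar, Kilo, Tango. That's 4 steps.
With 4 mandatory predecessors, the earliest Uniform can sit is position 4+1 = 5, and placing just those 4 first achieves it.

5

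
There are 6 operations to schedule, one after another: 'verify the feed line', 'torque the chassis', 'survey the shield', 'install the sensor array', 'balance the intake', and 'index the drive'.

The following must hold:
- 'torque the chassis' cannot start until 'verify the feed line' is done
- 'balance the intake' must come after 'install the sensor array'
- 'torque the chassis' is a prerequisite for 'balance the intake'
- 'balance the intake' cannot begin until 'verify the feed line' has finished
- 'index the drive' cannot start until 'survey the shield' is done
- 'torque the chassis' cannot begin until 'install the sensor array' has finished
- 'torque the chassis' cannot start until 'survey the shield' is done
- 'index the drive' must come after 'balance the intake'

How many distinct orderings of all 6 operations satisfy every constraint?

6

3 operations have no prerequisites ('verify the feed line', 'survey the shield', 'install the sensor array'), so any of them could come first.
Enumerating by repeatedly choosing an available operation (one whose prerequisites are all placed) gives 6 distinct complete orderings.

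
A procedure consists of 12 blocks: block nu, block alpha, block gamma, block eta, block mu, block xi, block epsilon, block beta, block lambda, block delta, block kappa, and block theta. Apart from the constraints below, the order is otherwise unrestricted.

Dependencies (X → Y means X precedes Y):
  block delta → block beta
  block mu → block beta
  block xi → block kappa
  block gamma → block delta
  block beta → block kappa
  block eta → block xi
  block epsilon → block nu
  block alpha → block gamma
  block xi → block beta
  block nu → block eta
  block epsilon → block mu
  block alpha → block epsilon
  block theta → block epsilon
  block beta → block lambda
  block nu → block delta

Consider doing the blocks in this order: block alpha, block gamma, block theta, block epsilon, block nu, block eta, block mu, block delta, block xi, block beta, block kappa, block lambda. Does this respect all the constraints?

Going through the constraints one by one, each required predecessor appears earlier in the sequence than its dependent — e.g. block gamma (position 2) is before block delta (position 8), as required.

Yes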